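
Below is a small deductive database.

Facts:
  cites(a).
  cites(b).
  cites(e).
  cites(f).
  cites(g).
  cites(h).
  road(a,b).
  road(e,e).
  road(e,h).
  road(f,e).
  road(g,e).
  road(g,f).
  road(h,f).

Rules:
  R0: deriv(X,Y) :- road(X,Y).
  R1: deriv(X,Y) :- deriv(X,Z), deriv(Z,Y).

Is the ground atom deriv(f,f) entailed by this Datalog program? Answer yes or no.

round 1: derive deriv(a,b) via R0 from road(a,b)
round 1: derive deriv(e,e) via R0 from road(e,e)
round 1: derive deriv(e,h) via R0 from road(e,h)
round 1: derive deriv(f,e) via R0 from road(f,e)
round 1: derive deriv(g,e) via R0 from road(g,e)
round 1: derive deriv(g,f) via R0 from road(g,f)
round 1: derive deriv(h,f) via R0 from road(h,f)
round 2: derive deriv(e,f) via R1 from deriv(e,h), deriv(h,f)
round 2: derive deriv(f,h) via R1 from deriv(f,e), deriv(e,h)
round 2: derive deriv(g,h) via R1 from deriv(g,e), deriv(e,h)
round 2: derive deriv(h,e) via R1 from deriv(h,f), deriv(f,e)
round 3: derive deriv(f,f) via R1 from deriv(f,e), deriv(e,f)
round 3: derive deriv(h,h) via R1 from deriv(h,e), deriv(e,h)

yes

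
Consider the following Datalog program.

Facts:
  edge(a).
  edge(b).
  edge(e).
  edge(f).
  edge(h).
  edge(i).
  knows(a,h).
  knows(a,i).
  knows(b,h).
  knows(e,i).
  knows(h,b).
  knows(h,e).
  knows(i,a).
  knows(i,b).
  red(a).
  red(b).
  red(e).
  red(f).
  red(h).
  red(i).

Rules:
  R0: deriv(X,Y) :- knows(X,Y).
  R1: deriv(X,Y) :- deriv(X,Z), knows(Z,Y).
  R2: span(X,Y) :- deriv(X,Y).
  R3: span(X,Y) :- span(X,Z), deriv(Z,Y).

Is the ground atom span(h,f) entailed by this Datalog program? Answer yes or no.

no

round 1: derive deriv(a,h) via R0 from knows(a,h)
round 1: derive deriv(a,i) via R0 from knows(a,i)
round 1: derive deriv(b,h) via R0 from knows(b,h)
round 1: derive deriv(e,i) via R0 from knows(e,i)
round 1: derive deriv(h,b) via R0 from knows(h,b)
round 1: derive deriv(h,e) via R0 from knows(h,e)
round 1: derive deriv(i,a) via R0 from knows(i,a)
round 1: derive deriv(i,b) via R0 from knows(i,b)
round 2: derive deriv(a,a) via R1 from deriv(a,i), knows(i,a)
round 2: derive deriv(a,b) via R1 from deriv(a,h), knows(h,b)
round 2: derive deriv(a,e) via R1 from deriv(a,h), knows(h,e)
round 2: derive deriv(b,b) via R1 from deriv(b,h), knows(h,b)
round 2: derive deriv(b,e) via R1 from deriv(b,h), knows(h,e)
round 2: derive deriv(e,a) via R1 from deriv(e,i), knows(i,a)
round 2: derive deriv(e,b) via R1 from deriv(e,i), knows(i,b)
round 2: derive deriv(h,h) via R1 from deriv(h,b), knows(b,h)
round 2: derive deriv(h,i) via R1 from deriv(h,e), knows(e,i)
round 2: derive deriv(i,h) via R1 from deriv(i,a), knows(a,h)
round 2: derive deriv(i,i) via R1 from deriv(i,a), knows(a,i)
round 2: derive span(a,h) via R2 from deriv(a,h)
round 2: derive span(a,i) via R2 from deriv(a,i)
round 2: derive span(b,h) via R2 from deriv(b,h)
round 2: derive span(e,i) via R2 from deriv(e,i)
round 2: derive span(h,b) via R2 from deriv(h,b)
round 2: derive span(h,e) via R2 from deriv(h,e)
round 2: derive span(i,a) via R2 from deriv(i,a)
round 2: derive span(i,b) via R2 from deriv(i,b)
round 3: derive deriv(b,i) via R1 from deriv(b,e), knows(e,i)
round 3: derive deriv(e,h) via R1 from deriv(e,a), knows(a,h)
round 3: derive deriv(h,a) via R1 from deriv(h,i), knows(i,a)
round 3: derive deriv(i,e) via R1 from deriv(i,h), knows(h,e)
round 3: derive span(a,a) via R2 from deriv(a,a)
round 3: derive span(a,b) via R2 from deriv(a,b)
round 3: derive span(a,e) via R2 from deriv(a,e)
round 3: derive span(b,b) via R2 from deriv(b,b)
round 3: derive span(b,e) via R2 from deriv(b,e)
round 3: derive span(e,a) via R2 from deriv(e,a)
round 3: derive span(e,b) via R2 from deriv(e,b)
round 3: derive span(h,h) via R2 from deriv(h,h)
round 3: derive span(h,i) via R2 from deriv(h,i)
round 3: derive span(i,h) via R2 from deriv(i,h)
round 3: derive span(i,i) via R2 from deriv(i,i)
round 3: derive span(b,i) via R3 from span(b,h), deriv(h,i)
round 3: derive span(e,h) via R3 from span(e,i), deriv(i,h)
round 3: derive span(h,a) via R3 from span(h,e), deriv(e,a)
round 3: derive span(i,e) via R3 from span(i,a), deriv(a,e)
round 4: derive deriv(b,a) via R1 from deriv(b,i), knows(i,a)
round 4: derive deriv(e,e) via R1 from deriv(e,h), knows(h,e)
round 4: derive span(b,a) via R3 from span(b,e), deriv(e,a)
round 4: derive span(e,e) via R3 from span(e,a), deriv(a,e)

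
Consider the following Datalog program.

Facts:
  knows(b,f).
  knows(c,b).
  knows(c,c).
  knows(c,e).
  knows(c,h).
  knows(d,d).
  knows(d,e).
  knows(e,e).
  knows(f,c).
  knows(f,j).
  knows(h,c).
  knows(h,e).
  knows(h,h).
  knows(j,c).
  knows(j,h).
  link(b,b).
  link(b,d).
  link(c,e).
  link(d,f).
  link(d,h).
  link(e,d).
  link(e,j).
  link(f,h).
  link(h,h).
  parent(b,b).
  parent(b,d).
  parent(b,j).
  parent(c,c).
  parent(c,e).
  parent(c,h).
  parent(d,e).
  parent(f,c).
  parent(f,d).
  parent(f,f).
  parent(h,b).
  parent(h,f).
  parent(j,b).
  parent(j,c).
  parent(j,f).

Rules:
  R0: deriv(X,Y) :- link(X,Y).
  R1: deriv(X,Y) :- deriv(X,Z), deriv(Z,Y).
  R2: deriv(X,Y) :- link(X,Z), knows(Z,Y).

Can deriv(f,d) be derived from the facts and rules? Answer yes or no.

round 1: derive deriv(b,b) via R0 from link(b,b)
round 1: derive deriv(b,d) via R0 from link(b,d)
round 1: derive deriv(c,e) via R0 from link(c,e)
round 1: derive deriv(d,f) via R0 from link(d,f)
round 1: derive deriv(d,h) via R0 from link(d,h)
round 1: derive deriv(e,d) via R0 from link(e,d)
round 1: derive deriv(e,j) via R0 from link(e,j)
round 1: derive deriv(f,h) via R0 from link(f,h)
round 1: derive deriv(h,h) via R0 from link(h,h)
round 1: derive deriv(b,e) via R2 from link(b,d), knows(d,e)
round 1: derive deriv(b,f) via R2 from link(b,b), knows(b,f)
round 1: derive deriv(d,c) via R2 from link(d,f), knows(f,c)
round 1: derive deriv(d,e) via R2 from link(d,h), knows(h,e)
round 1: derive deriv(d,j) via R2 from link(d,f), knows(f,j)
round 1: derive deriv(e,c) via R2 from link(e,j), knows(j,c)
round 1: derive deriv(e,e) via R2 from link(e,d), knows(d,e)
round 1: derive deriv(e,h) via R2 from link(e,j), knows(j,h)
round 1: derive deriv(f,c) via R2 from link(f,h), knows(h,c)
round 1: derive deriv(f,e) via R2 from link(f,h), knows(h,e)
round 1: derive deriv(h,c) via R2 from link(h,h), knows(h,c)
round 1: derive deriv(h,e) via R2 from link(h,h), knows(h,e)
round 2: derive deriv(b,c) via R1 from deriv(b,d), deriv(d,c)
round 2: derive deriv(b,h) via R1 from deriv(b,d), deriv(d,h)
round 2: derive deriv(b,j) via R1 from deriv(b,d), deriv(d,j)
round 2: derive deriv(c,c) via R1 from deriv(c,e), deriv(e,c)
round 2: derive deriv(c,d) via R1 from deriv(c,e), deriv(e,d)
round 2: derive deriv(c,h) via R1 from deriv(c,e), deriv(e,h)
round 2: derive deriv(c,j) via R1 from deriv(c,e), deriv(e,j)
round 2: derive deriv(d,d) via R1 from deriv(d,e), deriv(e,d)
round 2: derive deriv(e,f) via R1 from deriv(e,d), deriv(d,f)
round 2: derive deriv(f,d) via R1 from deriv(f,e), deriv(e,d)
round 2: derive deriv(f,j) via R1 from deriv(f,e), deriv(e,j)
round 2: derive deriv(h,d) via R1 from deriv(h,e), deriv(e,d)
round 2: derive deriv(h,j) via R1 from deriv(h,e), deriv(e,j)
round 3: derive deriv(c,f) via R1 from deriv(c,d), deriv(d,f)
round 3: derive deriv(f,f) via R1 from deriv(f,d), deriv(d,f)
round 3: derive deriv(h,f) via R1 from deriv(h,d), deriv(d,f)

yes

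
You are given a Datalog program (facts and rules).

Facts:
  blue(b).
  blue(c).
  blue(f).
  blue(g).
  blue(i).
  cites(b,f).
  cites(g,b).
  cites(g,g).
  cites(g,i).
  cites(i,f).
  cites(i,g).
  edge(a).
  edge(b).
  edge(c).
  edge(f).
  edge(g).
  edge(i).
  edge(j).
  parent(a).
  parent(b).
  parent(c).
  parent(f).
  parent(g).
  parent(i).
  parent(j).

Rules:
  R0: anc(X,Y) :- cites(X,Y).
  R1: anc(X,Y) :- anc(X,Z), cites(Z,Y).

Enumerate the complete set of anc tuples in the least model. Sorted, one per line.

anc(b,f)
anc(g,b)
anc(g,f)
anc(g,g)
anc(g,i)
anc(i,b)
anc(i,f)
anc(i,g)
anc(i,i)

round 1: derive anc(b,f) via R0 from cites(b,f)
round 1: derive anc(g,b) via R0 from cites(g,b)
round 1: derive anc(g,g) via R0 from cites(g,g)
round 1: derive anc(g,i) via R0 from cites(g,i)
round 1: derive anc(i,f) via R0 from cites(i,f)
round 1: derive anc(i,g) via R0 from cites(i,g)
round 2: derive anc(g,f) via R1 from anc(g,b), cites(b,f)
round 2: derive anc(i,b) via R1 from anc(i,g), cites(g,b)
round 2: derive anc(i,i) via R1 from anc(i,g), cites(g,i)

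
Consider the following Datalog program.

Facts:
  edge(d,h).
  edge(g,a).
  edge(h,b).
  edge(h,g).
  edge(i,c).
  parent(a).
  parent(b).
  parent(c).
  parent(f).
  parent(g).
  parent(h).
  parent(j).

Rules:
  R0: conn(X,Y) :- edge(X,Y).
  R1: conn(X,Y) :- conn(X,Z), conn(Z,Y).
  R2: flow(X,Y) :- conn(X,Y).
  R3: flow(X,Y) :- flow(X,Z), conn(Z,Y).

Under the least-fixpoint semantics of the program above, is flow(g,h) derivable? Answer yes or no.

round 1: derive conn(d,h) via R0 from edge(d,h)
round 1: derive conn(g,a) via R0 from edge(g,a)
round 1: derive conn(h,b) via R0 from edge(h,b)
round 1: derive conn(h,g) via R0 from edge(h,g)
round 1: derive conn(i,c) via R0 from edge(i,c)
round 2: derive conn(d,b) via R1 from conn(d,h), conn(h,b)
round 2: derive conn(d,g) via R1 from conn(d,h), conn(h,g)
round 2: derive conn(h,a) via R1 from conn(h,g), conn(g,a)
round 2: derive flow(d,h) via R2 from conn(d,h)
round 2: derive flow(g,a) via R2 from conn(g,a)
round 2: derive flow(h,b) via R2 from conn(h,b)
round 2: derive flow(h,g) via R2 from conn(h,g)
round 2: derive flow(i,c) via R2 from conn(i,c)
round 3: derive conn(d,a) via R1 from conn(d,g), conn(g,a)
round 3: derive flow(d,b) via R2 from conn(d,b)
round 3: derive flow(d,g) via R2 from conn(d,g)
round 3: derive flow(h,a) via R2 from conn(h,a)
round 3: derive flow(d,a) via R3 from flow(d,h), conn(h,a)

no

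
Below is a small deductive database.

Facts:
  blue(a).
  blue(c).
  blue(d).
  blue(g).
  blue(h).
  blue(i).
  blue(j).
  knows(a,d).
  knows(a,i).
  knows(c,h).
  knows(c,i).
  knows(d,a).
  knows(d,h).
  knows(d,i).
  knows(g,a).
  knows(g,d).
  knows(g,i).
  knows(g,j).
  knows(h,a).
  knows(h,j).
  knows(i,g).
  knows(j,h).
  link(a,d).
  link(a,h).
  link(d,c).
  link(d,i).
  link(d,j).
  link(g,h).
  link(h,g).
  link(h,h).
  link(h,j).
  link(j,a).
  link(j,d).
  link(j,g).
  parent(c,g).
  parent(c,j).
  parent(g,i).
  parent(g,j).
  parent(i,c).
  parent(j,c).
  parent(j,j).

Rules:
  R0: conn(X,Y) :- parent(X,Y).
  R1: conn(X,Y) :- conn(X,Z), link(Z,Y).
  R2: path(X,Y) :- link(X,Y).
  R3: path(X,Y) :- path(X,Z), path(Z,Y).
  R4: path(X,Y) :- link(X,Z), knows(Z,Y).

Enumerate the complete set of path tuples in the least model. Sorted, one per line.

round 1: derive path(a,d) via R2 from link(a,d)
round 1: derive path(a,h) via R2 from link(a,h)
round 1: derive path(d,c) via R2 from link(d,c)
round 1: derive path(d,i) via R2 from link(d,i)
round 1: derive path(d,j) via R2 from link(d,j)
round 1: derive path(g,h) via R2 from link(g,h)
round 1: derive path(h,g) via R2 from link(h,g)
round 1: derive path(h,h) via R2 from link(h,h)
round 1: derive path(h,j) via R2 from link(h,j)
round 1: derive path(j,a) via R2 from link(j,a)
round 1: derive path(j,d) via R2 from link(j,d)
round 1: derive path(j,g) via R2 from link(j,g)
round 1: derive path(a,a) via R4 from link(a,d), knows(d,a)
round 1: derive path(a,i) via R4 from link(a,d), knows(d,i)
round 1: derive path(a,j) via R4 from link(a,h), knows(h,j)
round 1: derive path(d,g) via R4 from link(d,i), knows(i,g)
round 1: derive path(d,h) via R4 from link(d,c), knows(c,h)
round 1: derive path(g,a) via R4 from link(g,h), knows(h,a)
round 1: derive path(g,j) via R4 from link(g,h), knows(h,j)
round 1: derive path(h,a) via R4 from link(h,g), knows(g,a)
round 1: derive path(h,d) via R4 from link(h,g), knows(g,d)
round 1: derive path(h,i) via R4 from link(h,g), knows(g,i)
round 1: derive path(j,h) via R4 from link(j,d), knows(d,h)
round 1: derive path(j,i) via R4 from link(j,a), knows(a,i)
round 1: derive path(j,j) via R4 from link(j,g), knows(g,j)
round 2: derive path(a,c) via R3 from path(a,d), path(d,c)
round 2: derive path(a,g) via R3 from path(a,d), path(d,g)
round 2: derive path(d,a) via R3 from path(d,g), path(g,a)
round 2: derive path(d,d) via R3 from path(d,h), path(h,d)
round 2: derive path(g,d) via R3 from path(g,a), path(a,d)
round 2: derive path(g,g) via R3 from path(g,h), path(h,g)
round 2: derive path(g,i) via R3 from path(g,a), path(a,i)
round 2: derive path(h,c) via R3 from path(h,d), path(d,c)
round 2: derive path(j,c) via R3 from path(j,d), path(d,c)
round 3: derive path(g,c) via R3 from path(g,a), path(a,c)

path(a,a)
path(a,c)
path(a,d)
path(a,g)
path(a,h)
path(a,i)
path(a,j)
path(d,a)
path(d,c)
path(d,d)
path(d,g)
path(d,h)
path(d,i)
path(d,j)
path(g,a)
path(g,c)
path(g,d)
path(g,g)
path(g,h)
path(g,i)
path(g,j)
path(h,a)
path(h,c)
path(h,d)
path(h,g)
path(h,h)
path(h,i)
path(h,j)
path(j,a)
path(j,c)
path(j,d)
path(j,g)
path(j,h)
path(j,i)
path(j,j)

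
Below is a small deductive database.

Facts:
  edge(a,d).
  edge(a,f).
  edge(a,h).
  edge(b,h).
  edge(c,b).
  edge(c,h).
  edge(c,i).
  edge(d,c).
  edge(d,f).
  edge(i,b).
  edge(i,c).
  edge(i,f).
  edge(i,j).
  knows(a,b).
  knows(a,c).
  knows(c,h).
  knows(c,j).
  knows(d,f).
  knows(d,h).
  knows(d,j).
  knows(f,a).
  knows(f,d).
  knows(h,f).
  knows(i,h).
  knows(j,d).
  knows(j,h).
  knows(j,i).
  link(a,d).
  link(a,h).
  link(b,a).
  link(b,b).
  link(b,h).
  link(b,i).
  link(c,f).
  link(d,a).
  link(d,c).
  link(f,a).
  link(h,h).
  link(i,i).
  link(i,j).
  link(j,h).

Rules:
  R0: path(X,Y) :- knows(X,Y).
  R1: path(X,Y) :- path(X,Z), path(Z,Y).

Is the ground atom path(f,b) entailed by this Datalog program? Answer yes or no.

round 1: derive path(a,b) via R0 from knows(a,b)
round 1: derive path(a,c) via R0 from knows(a,c)
round 1: derive path(c,h) via R0 from knows(c,h)
round 1: derive path(c,j) via R0 from knows(c,j)
round 1: derive path(d,f) via R0 from knows(d,f)
round 1: derive path(d,h) via R0 from knows(d,h)
round 1: derive path(d,j) via R0 from knows(d,j)
round 1: derive path(f,a) via R0 from knows(f,a)
round 1: derive path(f,d) via R0 from knows(f,d)
round 1: derive path(h,f) via R0 from knows(h,f)
round 1: derive path(i,h) via R0 from knows(i,h)
round 1: derive path(j,d) via R0 from knows(j,d)
round 1: derive path(j,h) via R0 from knows(j,h)
round 1: derive path(j,i) via R0 from knows(j,i)
round 2: derive path(a,h) via R1 from path(a,c), path(c,h)
round 2: derive path(a,j) via R1 from path(a,c), path(c,j)
round 2: derive path(c,d) via R1 from path(c,j), path(j,d)
round 2: derive path(c,f) via R1 from path(c,h), path(h,f)
round 2: derive path(c,i) via R1 from path(c,j), path(j,i)
round 2: derive path(d,a) via R1 from path(d,f), path(f,a)
round 2: derive path(d,d) via R1 from path(d,f), path(f,d)
round 2: derive path(d,i) via R1 from path(d,j), path(j,i)
round 2: derive path(f,b) via R1 from path(f,a), path(a,b)
round 2: derive path(f,c) via R1 from path(f,a), path(a,c)
round 2: derive path(f,f) via R1 from path(f,d), path(d,f)
round 2: derive path(f,h) via R1 from path(f,d), path(d,h)
round 2: derive path(f,j) via R1 from path(f,d), path(d,j)
round 2: derive path(h,a) via R1 from path(h,f), path(f,a)
round 2: derive path(h,d) via R1 from path(h,f), path(f,d)
round 2: derive path(i,f) via R1 from path(i,h), path(h,f)
round 2: derive path(j,f) via R1 from path(j,d), path(d,f)
round 2: derive path(j,j) via R1 from path(j,d), path(d,j)
round 3: derive path(a,a) via R1 from path(a,h), path(h,a)
round 3: derive path(a,d) via R1 from path(a,c), path(c,d)
round 3: derive path(a,f) via R1 from path(a,c), path(c,f)
round 3: derive path(a,i) via R1 from path(a,c), path(c,i)
round 3: derive path(c,a) via R1 from path(c,d), path(d,a)
round 3: derive path(c,b) via R1 from path(c,f), path(f,b)
round 3: derive path(c,c) via R1 from path(c,f), path(f,c)
round 3: derive path(d,b) via R1 from path(d,a), path(a,b)
round 3: derive path(d,c) via R1 from path(d,a), path(a,c)
round 3: derive path(f,i) via R1 from path(f,c), path(c,i)
round 3: derive path(h,b) via R1 from path(h,a), path(a,b)
round 3: derive path(h,c) via R1 from path(h,a), path(a,c)
round 3: derive path(h,h) via R1 from path(h,a), path(a,h)
round 3: derive path(h,i) via R1 from path(h,d), path(d,i)
round 3: derive path(h,j) via R1 from path(h,a), path(a,j)
round 3: derive path(i,a) via R1 from path(i,f), path(f,a)
round 3: derive path(i,b) via R1 from path(i,f), path(f,b)
round 3: derive path(i,c) via R1 from path(i,f), path(f,c)
round 3: derive path(i,d) via R1 from path(i,f), path(f,d)
round 3: derive path(i,j) via R1 from path(i,f), path(f,j)
round 3: derive path(j,a) via R1 from path(j,d), path(d,a)
round 3: derive path(j,b) via R1 from path(j,f), path(f,b)
round 3: derive path(j,c) via R1 from path(j,f), path(f,c)
round 4: derive path(i,i) via R1 from path(i,a), path(a,i)

yes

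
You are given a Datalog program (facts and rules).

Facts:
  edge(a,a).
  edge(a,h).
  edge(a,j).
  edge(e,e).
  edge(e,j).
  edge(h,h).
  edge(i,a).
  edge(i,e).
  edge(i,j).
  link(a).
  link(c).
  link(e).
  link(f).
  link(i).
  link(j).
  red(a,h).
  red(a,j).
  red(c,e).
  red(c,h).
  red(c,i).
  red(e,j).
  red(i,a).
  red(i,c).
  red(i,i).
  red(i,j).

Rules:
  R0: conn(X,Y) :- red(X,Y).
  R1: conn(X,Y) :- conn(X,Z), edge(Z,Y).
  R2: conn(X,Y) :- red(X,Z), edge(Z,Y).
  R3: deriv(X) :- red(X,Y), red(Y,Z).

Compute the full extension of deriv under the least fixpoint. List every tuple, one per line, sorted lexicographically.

round 1: derive deriv(c) via R3 from red(c,e), red(e,j)
round 1: derive deriv(i) via R3 from red(i,a), red(a,h)

deriv(c)
deriv(i)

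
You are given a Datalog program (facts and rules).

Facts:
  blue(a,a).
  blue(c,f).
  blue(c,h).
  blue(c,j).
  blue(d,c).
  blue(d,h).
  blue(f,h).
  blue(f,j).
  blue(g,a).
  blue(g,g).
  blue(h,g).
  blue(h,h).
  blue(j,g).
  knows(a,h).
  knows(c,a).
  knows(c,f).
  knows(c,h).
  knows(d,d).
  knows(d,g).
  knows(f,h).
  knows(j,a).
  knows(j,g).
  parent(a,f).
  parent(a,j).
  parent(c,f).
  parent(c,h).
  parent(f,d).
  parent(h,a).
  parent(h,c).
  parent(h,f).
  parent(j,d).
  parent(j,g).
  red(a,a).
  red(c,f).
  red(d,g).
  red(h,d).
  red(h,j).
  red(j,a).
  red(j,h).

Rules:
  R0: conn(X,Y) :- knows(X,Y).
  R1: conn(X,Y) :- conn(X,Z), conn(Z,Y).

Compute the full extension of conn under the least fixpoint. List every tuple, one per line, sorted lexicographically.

conn(a,h)
conn(c,a)
conn(c,f)
conn(c,h)
conn(d,d)
conn(d,g)
conn(f,h)
conn(j,a)
conn(j,g)
conn(j,h)

round 1: derive conn(a,h) via R0 from knows(a,h)
round 1: derive conn(c,a) via R0 from knows(c,a)
round 1: derive conn(c,f) via R0 from knows(c,f)
round 1: derive conn(c,h) via R0 from knows(c,h)
round 1: derive conn(d,d) via R0 from knows(d,d)
round 1: derive conn(d,g) via R0 from knows(d,g)
round 1: derive conn(f,h) via R0 from knows(f,h)
round 1: derive conn(j,a) via R0 from knows(j,a)
round 1: derive conn(j,g) via R0 from knows(j,g)
round 2: derive conn(j,h) via R1 from conn(j,a), conn(a,h)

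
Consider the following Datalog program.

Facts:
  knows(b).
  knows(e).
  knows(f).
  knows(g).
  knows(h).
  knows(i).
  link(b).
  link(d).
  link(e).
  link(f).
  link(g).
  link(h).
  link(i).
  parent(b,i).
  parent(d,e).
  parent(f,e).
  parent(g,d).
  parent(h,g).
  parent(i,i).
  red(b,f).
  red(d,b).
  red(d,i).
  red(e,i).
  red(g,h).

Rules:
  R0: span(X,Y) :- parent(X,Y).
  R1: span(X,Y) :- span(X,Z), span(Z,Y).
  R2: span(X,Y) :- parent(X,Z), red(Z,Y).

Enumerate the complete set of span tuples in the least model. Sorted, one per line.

round 1: derive span(b,i) via R0 from parent(b,i)
round 1: derive span(d,e) via R0 from parent(d,e)
round 1: derive span(f,e) via R0 from parent(f,e)
round 1: derive span(g,d) via R0 from parent(g,d)
round 1: derive span(h,g) via R0 from parent(h,g)
round 1: derive span(i,i) via R0 from parent(i,i)
round 1: derive span(d,i) via R2 from parent(d,e), red(e,i)
round 1: derive span(f,i) via R2 from parent(f,e), red(e,i)
round 1: derive span(g,b) via R2 from parent(g,d), red(d,b)
round 1: derive span(g,i) via R2 from parent(g,d), red(d,i)
round 1: derive span(h,h) via R2 from parent(h,g), red(g,h)
round 2: derive span(g,e) via R1 from span(g,d), span(d,e)
round 2: derive span(h,b) via R1 from span(h,g), span(g,b)
round 2: derive span(h,d) via R1 from span(h,g), span(g,d)
round 2: derive span(h,i) via R1 from span(h,g), span(g,i)
round 3: derive span(h,e) via R1 from span(h,d), span(d,e)

span(b,i)
span(d,e)
span(d,i)
span(f,e)
span(f,i)
span(g,b)
span(g,d)
span(g,e)
span(g,i)
span(h,b)
span(h,d)
span(h,e)
span(h,g)
span(h,h)
span(h,i)
span(i,i)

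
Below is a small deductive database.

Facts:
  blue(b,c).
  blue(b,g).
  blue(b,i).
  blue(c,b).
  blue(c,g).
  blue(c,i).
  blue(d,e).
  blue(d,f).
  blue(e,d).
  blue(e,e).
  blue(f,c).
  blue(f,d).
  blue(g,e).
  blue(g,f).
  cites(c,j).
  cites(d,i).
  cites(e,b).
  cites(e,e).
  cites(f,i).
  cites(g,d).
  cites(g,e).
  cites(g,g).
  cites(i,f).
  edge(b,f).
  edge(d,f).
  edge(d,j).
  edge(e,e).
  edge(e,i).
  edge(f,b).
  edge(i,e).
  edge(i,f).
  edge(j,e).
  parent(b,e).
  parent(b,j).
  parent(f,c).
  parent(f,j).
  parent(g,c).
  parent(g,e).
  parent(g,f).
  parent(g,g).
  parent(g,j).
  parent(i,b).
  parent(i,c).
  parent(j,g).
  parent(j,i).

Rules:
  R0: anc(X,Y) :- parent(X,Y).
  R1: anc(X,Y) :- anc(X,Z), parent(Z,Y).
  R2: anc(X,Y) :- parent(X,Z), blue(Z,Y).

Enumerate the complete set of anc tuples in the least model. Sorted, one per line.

anc(b,b)
anc(b,c)
anc(b,d)
anc(b,e)
anc(b,f)
anc(b,g)
anc(b,i)
anc(b,j)
anc(f,b)
anc(f,c)
anc(f,e)
anc(f,f)
anc(f,g)
anc(f,i)
anc(f,j)
anc(g,b)
anc(g,c)
anc(g,d)
anc(g,e)
anc(g,f)
anc(g,g)
anc(g,i)
anc(g,j)
anc(i,b)
anc(i,c)
anc(i,e)
anc(i,f)
anc(i,g)
anc(i,i)
anc(i,j)
anc(j,b)
anc(j,c)
anc(j,e)
anc(j,f)
anc(j,g)
anc(j,i)
anc(j,j)

round 1: derive anc(b,e) via R0 from parent(b,e)
round 1: derive anc(b,j) via R0 from parent(b,j)
round 1: derive anc(f,c) via R0 from parent(f,c)
round 1: derive anc(f,j) via R0 from parent(f,j)
round 1: derive anc(g,c) via R0 from parent(g,c)
round 1: derive anc(g,e) via R0 from parent(g,e)
round 1: derive anc(g,f) via R0 from parent(g,f)
round 1: derive anc(g,g) via R0 from parent(g,g)
round 1: derive anc(g,j) via R0 from parent(g,j)
round 1: derive anc(i,b) via R0 from parent(i,b)
round 1: derive anc(i,c) via R0 from parent(i,c)
round 1: derive anc(j,g) via R0 from parent(j,g)
round 1: derive anc(j,i) via R0 from parent(j,i)
round 1: derive anc(b,d) via R2 from parent(b,e), blue(e,d)
round 1: derive anc(f,b) via R2 from parent(f,c), blue(c,b)
round 1: derive anc(f,g) via R2 from parent(f,c), blue(c,g)
round 1: derive anc(f,i) via R2 from parent(f,c), blue(c,i)
round 1: derive anc(g,b) via R2 from parent(g,c), blue(c,b)
round 1: derive anc(g,d) via R2 from parent(g,e), blue(e,d)
round 1: derive anc(g,i) via R2 from parent(g,c), blue(c,i)
round 1: derive anc(i,g) via R2 from parent(i,b), blue(b,g)
round 1: derive anc(i,i) via R2 from parent(i,b), blue(b,i)
round 1: derive anc(j,e) via R2 from parent(j,g), blue(g,e)
round 1: derive anc(j,f) via R2 from parent(j,g), blue(g,f)
round 2: derive anc(b,g) via R1 from anc(b,j), parent(j,g)
round 2: derive anc(b,i) via R1 from anc(b,j), parent(j,i)
round 2: derive anc(f,e) via R1 from anc(f,b), parent(b,e)
round 2: derive anc(f,f) via R1 from anc(f,g), parent(g,f)
round 2: derive anc(i,e) via R1 from anc(i,b), parent(b,e)
round 2: derive anc(i,f) via R1 from anc(i,g), parent(g,f)
round 2: derive anc(i,j) via R1 from anc(i,b), parent(b,j)
round 2: derive anc(j,b) via R1 from anc(j,i), parent(i,b)
round 2: derive anc(j,c) via R1 from anc(j,f), parent(f,c)
round 2: derive anc(j,j) via R1 from anc(j,f), parent(f,j)
round 3: derive anc(b,b) via R1 from anc(b,i), parent(i,b)
round 3: derive anc(b,c) via R1 from anc(b,g), parent(g,c)
round 3: derive anc(b,f) via R1 from anc(b,g), parent(g,f)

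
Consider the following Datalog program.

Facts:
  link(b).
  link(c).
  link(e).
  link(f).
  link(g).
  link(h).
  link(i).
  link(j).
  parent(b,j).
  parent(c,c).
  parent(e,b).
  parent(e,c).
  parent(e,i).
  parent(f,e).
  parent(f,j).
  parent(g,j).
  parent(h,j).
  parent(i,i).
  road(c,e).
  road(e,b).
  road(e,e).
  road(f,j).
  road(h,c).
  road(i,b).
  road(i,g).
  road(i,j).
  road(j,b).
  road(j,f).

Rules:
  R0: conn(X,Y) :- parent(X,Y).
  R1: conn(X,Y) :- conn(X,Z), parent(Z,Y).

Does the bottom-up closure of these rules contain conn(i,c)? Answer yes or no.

no

round 1: derive conn(b,j) via R0 from parent(b,j)
round 1: derive conn(c,c) via R0 from parent(c,c)
round 1: derive conn(e,b) via R0 from parent(e,b)
round 1: derive conn(e,c) via R0 from parent(e,c)
round 1: derive conn(e,i) via R0 from parent(e,i)
round 1: derive conn(f,e) via R0 from parent(f,e)
round 1: derive conn(f,j) via R0 from parent(f,j)
round 1: derive conn(g,j) via R0 from parent(g,j)
round 1: derive conn(h,j) via R0 from parent(h,j)
round 1: derive conn(i,i) via R0 from parent(i,i)
round 2: derive conn(e,j) via R1 from conn(e,b), parent(b,j)
round 2: derive conn(f,b) via R1 from conn(f,e), parent(e,b)
round 2: derive conn(f,c) via R1 from conn(f,e), parent(e,c)
round 2: derive conn(f,i) via R1 from conn(f,e), parent(e,i)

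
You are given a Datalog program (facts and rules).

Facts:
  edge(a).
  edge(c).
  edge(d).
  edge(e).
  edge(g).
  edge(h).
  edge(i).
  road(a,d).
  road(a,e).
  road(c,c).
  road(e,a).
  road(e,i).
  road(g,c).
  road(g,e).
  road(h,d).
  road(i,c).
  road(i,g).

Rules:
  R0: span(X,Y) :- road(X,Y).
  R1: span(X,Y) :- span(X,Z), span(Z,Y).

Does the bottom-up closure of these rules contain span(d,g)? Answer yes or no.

no

round 1: derive span(a,d) via R0 from road(a,d)
round 1: derive span(a,e) via R0 from road(a,e)
round 1: derive span(c,c) via R0 from road(c,c)
round 1: derive span(e,a) via R0 from road(e,a)
round 1: derive span(e,i) via R0 from road(e,i)
round 1: derive span(g,c) via R0 from road(g,c)
round 1: derive span(g,e) via R0 from road(g,e)
round 1: derive span(h,d) via R0 from road(h,d)
round 1: derive span(i,c) via R0 from road(i,c)
round 1: derive span(i,g) via R0 from road(i,g)
round 2: derive span(a,a) via R1 from span(a,e), span(e,a)
round 2: derive span(a,i) via R1 from span(a,e), span(e,i)
round 2: derive span(e,c) via R1 from span(e,i), span(i,c)
round 2: derive span(e,d) via R1 from span(e,a), span(a,d)
round 2: derive span(e,e) via R1 from span(e,a), span(a,e)
round 2: derive span(e,g) via R1 from span(e,i), span(i,g)
round 2: derive span(g,a) via R1 from span(g,e), span(e,a)
round 2: derive span(g,i) via R1 from span(g,e), span(e,i)
round 2: derive span(i,e) via R1 from span(i,g), span(g,e)
round 3: derive span(a,c) via R1 from span(a,e), span(e,c)
round 3: derive span(a,g) via R1 from span(a,e), span(e,g)
round 3: derive span(g,d) via R1 from span(g,a), span(a,d)
round 3: derive span(g,g) via R1 from span(g,e), span(e,g)
round 3: derive span(i,a) via R1 from span(i,e), span(e,a)
round 3: derive span(i,d) via R1 from span(i,e), span(e,d)
round 3: derive span(i,i) via R1 from span(i,e), span(e,i)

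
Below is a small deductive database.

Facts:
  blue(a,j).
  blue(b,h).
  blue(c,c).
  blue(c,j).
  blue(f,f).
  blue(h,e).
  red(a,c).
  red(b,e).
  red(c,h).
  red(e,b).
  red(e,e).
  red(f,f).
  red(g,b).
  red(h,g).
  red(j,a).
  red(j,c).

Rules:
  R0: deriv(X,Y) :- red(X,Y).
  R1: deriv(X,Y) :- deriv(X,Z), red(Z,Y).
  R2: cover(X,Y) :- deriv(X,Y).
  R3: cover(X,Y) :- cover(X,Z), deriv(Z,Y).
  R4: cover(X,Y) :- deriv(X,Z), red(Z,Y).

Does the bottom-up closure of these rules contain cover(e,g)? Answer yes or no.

no

round 1: derive deriv(a,c) via R0 from red(a,c)
round 1: derive deriv(b,e) via R0 from red(b,e)
round 1: derive deriv(c,h) via R0 from red(c,h)
round 1: derive deriv(e,b) via R0 from red(e,b)
round 1: derive deriv(e,e) via R0 from red(e,e)
round 1: derive deriv(f,f) via R0 from red(f,f)
round 1: derive deriv(g,b) via R0 from red(g,b)
round 1: derive deriv(h,g) via R0 from red(h,g)
round 1: derive deriv(j,a) via R0 from red(j,a)
round 1: derive deriv(j,c) via R0 from red(j,c)
round 2: derive deriv(a,h) via R1 from deriv(a,c), red(c,h)
round 2: derive deriv(b,b) via R1 from deriv(b,e), red(e,b)
round 2: derive deriv(c,g) via R1 from deriv(c,h), red(h,g)
round 2: derive deriv(g,e) via R1 from deriv(g,b), red(b,e)
round 2: derive deriv(h,b) via R1 from deriv(h,g), red(g,b)
round 2: derive deriv(j,h) via R1 from deriv(j,c), red(c,h)
round 2: derive cover(a,c) via R2 from deriv(a,c)
round 2: derive cover(b,e) via R2 from deriv(b,e)
round 2: derive cover(c,h) via R2 from deriv(c,h)
round 2: derive cover(e,b) via R2 from deriv(e,b)
round 2: derive cover(e,e) via R2 from deriv(e,e)
round 2: derive cover(f,f) via R2 from deriv(f,f)
round 2: derive cover(g,b) via R2 from deriv(g,b)
round 2: derive cover(h,g) via R2 from deriv(h,g)
round 2: derive cover(j,a) via R2 from deriv(j,a)
round 2: derive cover(j,c) via R2 from deriv(j,c)
round 2: derive cover(a,h) via R4 from deriv(a,c), red(c,h)
round 2: derive cover(b,b) via R4 from deriv(b,e), red(e,b)
round 2: derive cover(c,g) via R4 from deriv(c,h), red(h,g)
round 2: derive cover(g,e) via R4 from deriv(g,b), red(b,e)
round 2: derive cover(h,b) via R4 from deriv(h,g), red(g,b)
round 2: derive cover(j,h) via R4 from deriv(j,c), red(c,h)
round 3: derive deriv(a,g) via R1 from deriv(a,h), red(h,g)
round 3: derive deriv(c,b) via R1 from deriv(c,g), red(g,b)
round 3: derive deriv(h,e) via R1 from deriv(h,b), red(b,e)
round 3: derive deriv(j,g) via R1 from deriv(j,h), red(h,g)
round 3: derive cover(a,b) via R3 from cover(a,h), deriv(h,b)
round 3: derive cover(a,g) via R3 from cover(a,c), deriv(c,g)
round 3: derive cover(c,b) via R3 from cover(c,g), deriv(g,b)
round 3: derive cover(c,e) via R3 from cover(c,g), deriv(g,e)
round 3: derive cover(h,e) via R3 from cover(h,b), deriv(b,e)
round 3: derive cover(j,b) via R3 from cover(j,h), deriv(h,b)
round 3: derive cover(j,g) via R3 from cover(j,c), deriv(c,g)
round 4: derive deriv(a,b) via R1 from deriv(a,g), red(g,b)
round 4: derive deriv(c,e) via R1 from deriv(c,b), red(b,e)
round 4: derive deriv(j,b) via R1 from deriv(j,g), red(g,b)
round 4: derive cover(a,e) via R3 from cover(a,b), deriv(b,e)
round 4: derive cover(j,e) via R3 from cover(j,b), deriv(b,e)
round 5: derive deriv(a,e) via R1 from deriv(a,b), red(b,e)
round 5: derive deriv(j,e) via R1 from deriv(j,b), red(b,e)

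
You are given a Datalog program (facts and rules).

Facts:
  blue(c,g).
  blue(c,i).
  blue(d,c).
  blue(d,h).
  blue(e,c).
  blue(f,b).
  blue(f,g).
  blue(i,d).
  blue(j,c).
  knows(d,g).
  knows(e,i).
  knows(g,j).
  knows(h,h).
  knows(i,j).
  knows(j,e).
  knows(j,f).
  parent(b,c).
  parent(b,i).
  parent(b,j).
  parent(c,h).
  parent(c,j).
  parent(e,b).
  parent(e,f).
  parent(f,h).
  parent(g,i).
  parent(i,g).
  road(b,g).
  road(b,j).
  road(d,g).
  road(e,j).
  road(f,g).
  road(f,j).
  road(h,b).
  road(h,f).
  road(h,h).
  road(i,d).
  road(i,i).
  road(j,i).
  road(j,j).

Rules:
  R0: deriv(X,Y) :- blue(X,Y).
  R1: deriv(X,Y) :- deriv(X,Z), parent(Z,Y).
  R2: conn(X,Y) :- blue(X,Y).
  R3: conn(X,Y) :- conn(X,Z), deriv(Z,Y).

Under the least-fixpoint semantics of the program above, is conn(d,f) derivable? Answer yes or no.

no

round 1: derive deriv(c,g) via R0 from blue(c,g)
round 1: derive deriv(c,i) via R0 from blue(c,i)
round 1: derive deriv(d,c) via R0 from blue(d,c)
round 1: derive deriv(d,h) via R0 from blue(d,h)
round 1: derive deriv(e,c) via R0 from blue(e,c)
round 1: derive deriv(f,b) via R0 from blue(f,b)
round 1: derive deriv(f,g) via R0 from blue(f,g)
round 1: derive deriv(i,d) via R0 from blue(i,d)
round 1: derive deriv(j,c) via R0 from blue(j,c)
round 1: derive conn(c,g) via R2 from blue(c,g)
round 1: derive conn(c,i) via R2 from blue(c,i)
round 1: derive conn(d,c) via R2 from blue(d,c)
round 1: derive conn(d,h) via R2 from blue(d,h)
round 1: derive conn(e,c) via R2 from blue(e,c)
round 1: derive conn(f,b) via R2 from blue(f,b)
round 1: derive conn(f,g) via R2 from blue(f,g)
round 1: derive conn(i,d) via R2 from blue(i,d)
round 1: derive conn(j,c) via R2 from blue(j,c)
round 2: derive deriv(d,j) via R1 from deriv(d,c), parent(c,j)
round 2: derive deriv(e,h) via R1 from deriv(e,c), parent(c,h)
round 2: derive deriv(e,j) via R1 from deriv(e,c), parent(c,j)
round 2: derive deriv(f,c) via R1 from deriv(f,b), parent(b,c)
round 2: derive deriv(f,i) via R1 from deriv(f,b), parent(b,i)
round 2: derive deriv(f,j) via R1 from deriv(f,b), parent(b,j)
round 2: derive deriv(j,h) via R1 from deriv(j,c), parent(c,h)
round 2: derive deriv(j,j) via R1 from deriv(j,c), parent(c,j)
round 2: derive conn(c,d) via R3 from conn(c,i), deriv(i,d)
round 2: derive conn(d,g) via R3 from conn(d,c), deriv(c,g)
round 2: derive conn(d,i) via R3 from conn(d,c), deriv(c,i)
round 2: derive conn(e,g) via R3 from conn(e,c), deriv(c,g)
round 2: derive conn(e,i) via R3 from conn(e,c), deriv(c,i)
round 2: derive conn(i,c) via R3 from conn(i,d), deriv(d,c)
round 2: derive conn(i,h) via R3 from conn(i,d), deriv(d,h)
round 2: derive conn(j,g) via R3 from conn(j,c), deriv(c,g)
round 2: derive conn(j,i) via R3 from conn(j,c), deriv(c,i)
round 3: derive deriv(f,h) via R1 from deriv(f,c), parent(c,h)
round 3: derive conn(c,c) via R3 from conn(c,d), deriv(d,c)
round 3: derive conn(c,h) via R3 from conn(c,d), deriv(d,h)
round 3: derive conn(c,j) via R3 from conn(c,d), deriv(d,j)
round 3: derive conn(d,d) via R3 from conn(d,i), deriv(i,d)
round 3: derive conn(e,d) via R3 from conn(e,i), deriv(i,d)
round 3: derive conn(i,g) via R3 from conn(i,c), deriv(c,g)
round 3: derive conn(i,i) via R3 from conn(i,c), deriv(c,i)
round 3: derive conn(i,j) via R3 from conn(i,d), deriv(d,j)
round 3: derive conn(j,d) via R3 from conn(j,i), deriv(i,d)
round 4: derive conn(d,j) via R3 from conn(d,d), deriv(d,j)
round 4: derive conn(e,h) via R3 from conn(e,d), deriv(d,h)
round 4: derive conn(e,j) via R3 from conn(e,d), deriv(d,j)
round 4: derive conn(j,h) via R3 from conn(j,d), deriv(d,h)
round 4: derive conn(j,j) via R3 from conn(j,d), deriv(d,j)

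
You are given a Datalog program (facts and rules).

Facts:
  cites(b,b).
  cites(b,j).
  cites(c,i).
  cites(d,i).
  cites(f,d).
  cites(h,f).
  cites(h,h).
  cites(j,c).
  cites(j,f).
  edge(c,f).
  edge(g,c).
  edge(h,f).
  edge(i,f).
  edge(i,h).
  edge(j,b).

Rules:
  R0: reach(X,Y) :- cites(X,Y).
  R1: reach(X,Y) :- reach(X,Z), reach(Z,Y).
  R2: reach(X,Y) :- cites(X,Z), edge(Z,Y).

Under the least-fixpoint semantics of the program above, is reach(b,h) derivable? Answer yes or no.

yes

round 1: derive reach(b,b) via R0 from cites(b,b)
round 1: derive reach(b,j) via R0 from cites(b,j)
round 1: derive reach(c,i) via R0 from cites(c,i)
round 1: derive reach(d,i) via R0 from cites(d,i)
round 1: derive reach(f,d) via R0 from cites(f,d)
round 1: derive reach(h,f) via R0 from cites(h,f)
round 1: derive reach(h,h) via R0 from cites(h,h)
round 1: derive reach(j,c) via R0 from cites(j,c)
round 1: derive reach(j,f) via R0 from cites(j,f)
round 1: derive reach(c,f) via R2 from cites(c,i), edge(i,f)
round 1: derive reach(c,h) via R2 from cites(c,i), edge(i,h)
round 1: derive reach(d,f) via R2 from cites(d,i), edge(i,f)
round 1: derive reach(d,h) via R2 from cites(d,i), edge(i,h)
round 2: derive reach(b,c) via R1 from reach(b,j), reach(j,c)
round 2: derive reach(b,f) via R1 from reach(b,j), reach(j,f)
round 2: derive reach(c,d) via R1 from reach(c,f), reach(f,d)
round 2: derive reach(d,d) via R1 from reach(d,f), reach(f,d)
round 2: derive reach(f,f) via R1 from reach(f,d), reach(d,f)
round 2: derive reach(f,h) via R1 from reach(f,d), reach(d,h)
round 2: derive reach(f,i) via R1 from reach(f,d), reach(d,i)
round 2: derive reach(h,d) via R1 from reach(h,f), reach(f,d)
round 2: derive reach(j,d) via R1 from reach(j,f), reach(f,d)
round 2: derive reach(j,h) via R1 from reach(j,c), reach(c,h)
round 2: derive reach(j,i) via R1 from reach(j,c), reach(c,i)
round 3: derive reach(b,d) via R1 from reach(b,c), reach(c,d)
round 3: derive reach(b,h) via R1 from reach(b,c), reach(c,h)
round 3: derive reach(b,i) via R1 from reach(b,c), reach(c,i)
round 3: derive reach(h,i) via R1 from reach(h,d), reach(d,i)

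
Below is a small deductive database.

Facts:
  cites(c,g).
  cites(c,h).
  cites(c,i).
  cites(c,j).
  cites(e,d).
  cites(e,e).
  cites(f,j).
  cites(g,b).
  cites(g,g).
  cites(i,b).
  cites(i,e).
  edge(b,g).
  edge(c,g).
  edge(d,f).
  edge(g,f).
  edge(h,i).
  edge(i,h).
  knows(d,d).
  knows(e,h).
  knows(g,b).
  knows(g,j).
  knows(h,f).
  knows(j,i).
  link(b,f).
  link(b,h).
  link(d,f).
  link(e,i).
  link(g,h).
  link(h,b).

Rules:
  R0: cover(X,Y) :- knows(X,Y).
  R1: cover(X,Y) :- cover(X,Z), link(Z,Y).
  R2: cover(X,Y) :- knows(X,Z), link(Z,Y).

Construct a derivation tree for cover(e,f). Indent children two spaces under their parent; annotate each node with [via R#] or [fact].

round 1: derive cover(d,d) via R0 from knows(d,d)
round 1: derive cover(e,h) via R0 from knows(e,h)
round 1: derive cover(g,b) via R0 from knows(g,b)
round 1: derive cover(g,j) via R0 from knows(g,j)
round 1: derive cover(h,f) via R0 from knows(h,f)
round 1: derive cover(j,i) via R0 from knows(j,i)
round 1: derive cover(d,f) via R2 from knows(d,d), link(d,f)
round 1: derive cover(e,b) via R2 from knows(e,h), link(h,b)
round 1: derive cover(g,f) via R2 from knows(g,b), link(b,f)
round 1: derive cover(g,h) via R2 from knows(g,b), link(b,h)
round 2: derive cover(e,f) via R1 from cover(e,b), link(b,f)

cover(e,f)  [via R1]
  cover(e,b)  [via R2]
    knows(e,h)  [fact]
    link(h,b)  [fact]
  link(b,f)  [fact]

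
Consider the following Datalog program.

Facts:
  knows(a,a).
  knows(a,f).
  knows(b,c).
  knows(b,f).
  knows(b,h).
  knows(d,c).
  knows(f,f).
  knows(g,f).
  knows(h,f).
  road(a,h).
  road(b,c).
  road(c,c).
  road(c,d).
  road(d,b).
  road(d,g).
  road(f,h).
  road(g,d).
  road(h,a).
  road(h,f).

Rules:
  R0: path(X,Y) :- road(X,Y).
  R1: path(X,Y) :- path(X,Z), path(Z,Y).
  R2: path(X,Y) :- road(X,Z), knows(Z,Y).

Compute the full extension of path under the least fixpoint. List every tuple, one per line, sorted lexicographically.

path(a,a)
path(a,f)
path(a,h)
path(b,a)
path(b,b)
path(b,c)
path(b,d)
path(b,f)
path(b,g)
path(b,h)
path(c,a)
path(c,b)
path(c,c)
path(c,d)
path(c,f)
path(c,g)
path(c,h)
path(d,a)
path(d,b)
path(d,c)
path(d,d)
path(d,f)
path(d,g)
path(d,h)
path(f,a)
path(f,f)
path(f,h)
path(g,a)
path(g,b)
path(g,c)
path(g,d)
path(g,f)
path(g,g)
path(g,h)
path(h,a)
path(h,f)
path(h,h)

round 1: derive path(a,h) via R0 from road(a,h)
round 1: derive path(b,c) via R0 from road(b,c)
round 1: derive path(c,c) via R0 from road(c,c)
round 1: derive path(c,d) via R0 from road(c,d)
round 1: derive path(d,b) via R0 from road(d,b)
round 1: derive path(d,g) via R0 from road(d,g)
round 1: derive path(f,h) via R0 from road(f,h)
round 1: derive path(g,d) via R0 from road(g,d)
round 1: derive path(h,a) via R0 from road(h,a)
round 1: derive path(h,f) via R0 from road(h,f)
round 1: derive path(a,f) via R2 from road(a,h), knows(h,f)
round 1: derive path(d,c) via R2 from road(d,b), knows(b,c)
round 1: derive path(d,f) via R2 from road(d,b), knows(b,f)
round 1: derive path(d,h) via R2 from road(d,b), knows(b,h)
round 1: derive path(f,f) via R2 from road(f,h), knows(h,f)
round 1: derive path(g,c) via R2 from road(g,d), knows(d,c)
round 2: derive path(a,a) via R1 from path(a,h), path(h,a)
round 2: derive path(b,d) via R1 from path(b,c), path(c,d)
round 2: derive path(c,b) via R1 from path(c,d), path(d,b)
round 2: derive path(c,f) via R1 from path(c,d), path(d,f)
round 2: derive path(c,g) via R1 from path(c,d), path(d,g)
round 2: derive path(c,h) via R1 from path(c,d), path(d,h)
round 2: derive path(d,a) via R1 from path(d,h), path(h,a)
round 2: derive path(d,d) via R1 from path(d,c), path(c,d)
round 2: derive path(f,a) via R1 from path(f,h), path(h,a)
round 2: derive path(g,b) via R1 from path(g,d), path(d,b)
round 2: derive path(g,f) via R1 from path(g,d), path(d,f)
round 2: derive path(g,g) via R1 from path(g,d), path(d,g)
round 2: derive path(g,h) via R1 from path(g,d), path(d,h)
round 2: derive path(h,h) via R1 from path(h,a), path(a,h)
round 3: derive path(b,a) via R1 from path(b,d), path(d,a)
round 3: derive path(b,b) via R1 from path(b,c), path(c,b)
round 3: derive path(b,f) via R1 from path(b,c), path(c,f)
round 3: derive path(b,g) via R1 from path(b,c), path(c,g)
round 3: derive path(b,h) via R1 from path(b,c), path(c,h)
round 3: derive path(c,a) via R1 from path(c,d), path(d,a)
round 3: derive path(g,a) via R1 from path(g,d), path(d,a)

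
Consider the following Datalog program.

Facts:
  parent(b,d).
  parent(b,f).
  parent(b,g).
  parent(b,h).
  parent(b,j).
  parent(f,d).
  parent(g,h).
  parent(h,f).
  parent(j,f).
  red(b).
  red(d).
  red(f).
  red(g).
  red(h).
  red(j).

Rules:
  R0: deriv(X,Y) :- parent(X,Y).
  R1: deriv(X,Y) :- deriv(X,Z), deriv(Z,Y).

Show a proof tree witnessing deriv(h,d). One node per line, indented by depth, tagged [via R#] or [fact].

deriv(h,d)  [via R1]
  deriv(h,f)  [via R0]
    parent(h,f)  [fact]
  deriv(f,d)  [via R0]
    parent(f,d)  [fact]

round 1: derive deriv(b,d) via R0 from parent(b,d)
round 1: derive deriv(b,f) via R0 from parent(b,f)
round 1: derive deriv(b,g) via R0 from parent(b,g)
round 1: derive deriv(b,h) via R0 from parent(b,h)
round 1: derive deriv(b,j) via R0 from parent(b,j)
round 1: derive deriv(f,d) via R0 from parent(f,d)
round 1: derive deriv(g,h) via R0 from parent(g,h)
round 1: derive deriv(h,f) via R0 from parent(h,f)
round 1: derive deriv(j,f) via R0 from parent(j,f)
round 2: derive deriv(g,f) via R1 from deriv(g,h), deriv(h,f)
round 2: derive deriv(h,d) via R1 from deriv(h,f), deriv(f,d)
round 2: derive deriv(j,d) via R1 from deriv(j,f), deriv(f,d)
round 3: derive deriv(g,d) via R1 from deriv(g,f), deriv(f,d)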